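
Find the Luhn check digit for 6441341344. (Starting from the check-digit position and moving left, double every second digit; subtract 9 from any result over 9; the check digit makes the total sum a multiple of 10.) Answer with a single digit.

0

Partial digits right→left: 4 4 3 1 4 3 1 4 4 6
Double every second digit counting from the check-digit position (so the 1st, 3rd, 5th, ... of the partial from the right).
  doubled (with −9 where >9): 8 6 8 2 8 → sum 32
  kept as-is: 4 1 3 4 6 → sum 18
Total = 32 + 18 = 50.
Check digit = (10 − (50 mod 10)) mod 10 = 0.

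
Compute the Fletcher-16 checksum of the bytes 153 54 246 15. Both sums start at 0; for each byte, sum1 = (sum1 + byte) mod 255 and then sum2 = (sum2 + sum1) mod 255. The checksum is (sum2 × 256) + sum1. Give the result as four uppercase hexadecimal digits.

Running sums (mod 255):
  after byte 0 (153): sum1=153, sum2=153
  after byte 1 (54): sum1=207, sum2=105
  after byte 2 (246): sum1=198, sum2=48
  after byte 3 (15): sum1=213, sum2=6
Checksum = sum2·256 + sum1 = 6·256 + 213 = 1749 = 0x06D5.

06D5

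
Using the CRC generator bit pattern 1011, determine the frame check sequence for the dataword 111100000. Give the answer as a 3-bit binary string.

Append 3 zeros: 111100000000. Divide by 1011 (XOR where the leading bit is 1):
  pos 0: 1111 XOR 1011 = 0100
  pos 1: 1000 XOR 1011 = 0011
  pos 3: 1100 XOR 1011 = 0111
  pos 4: 1110 XOR 1011 = 0101
  pos 5: 1010 XOR 1011 = 0001
  pos 8: 1000 XOR 1011 = 0011
Remainder (last 3 bits) = 011. This is the CRC / FCS.

011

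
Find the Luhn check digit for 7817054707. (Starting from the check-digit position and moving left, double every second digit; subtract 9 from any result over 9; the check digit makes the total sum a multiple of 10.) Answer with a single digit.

5

Partial digits right→left: 7 0 7 4 5 0 7 1 8 7
Double every second digit counting from the check-digit position (so the 1st, 3rd, 5th, ... of the partial from the right).
  doubled (with −9 where >9): 5 5 1 5 7 → sum 23
  kept as-is: 0 4 0 1 7 → sum 12
Total = 23 + 12 = 35.
Check digit = (10 − (35 mod 10)) mod 10 = 5.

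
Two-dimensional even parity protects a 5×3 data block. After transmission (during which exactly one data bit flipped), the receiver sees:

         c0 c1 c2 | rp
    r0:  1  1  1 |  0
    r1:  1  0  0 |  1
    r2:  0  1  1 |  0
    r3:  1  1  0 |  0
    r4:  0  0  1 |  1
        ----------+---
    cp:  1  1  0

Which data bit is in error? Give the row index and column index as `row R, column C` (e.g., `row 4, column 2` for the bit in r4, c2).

Recompute each row's even parity and compare to rp:
  r0: data parity 1, sent rp 0 → mismatch
  r1: data parity 1, sent rp 1 → ok
  r2: data parity 0, sent rp 0 → ok
  r3: data parity 0, sent rp 0 → ok
  r4: data parity 1, sent rp 1 → ok
Recompute each column's even parity and compare to cp:
  c0: data parity 1, sent cp 1 → ok
  c1: data parity 1, sent cp 1 → ok
  c2: data parity 1, sent cp 0 → mismatch
Exactly one row (r0) and one column (c2) fail → the flipped bit is at their intersection.

row 0, column 2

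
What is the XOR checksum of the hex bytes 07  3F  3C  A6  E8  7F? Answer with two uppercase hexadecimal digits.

35

XOR the bytes together:
  start with 0x07
  0x07 ⊕ 0x3F = 0x38
  0x38 ⊕ 0x3C = 0x04
  0x04 ⊕ 0xA6 = 0xA2
  0xA2 ⊕ 0xE8 = 0x4A
  0x4A ⊕ 0x7F = 0x35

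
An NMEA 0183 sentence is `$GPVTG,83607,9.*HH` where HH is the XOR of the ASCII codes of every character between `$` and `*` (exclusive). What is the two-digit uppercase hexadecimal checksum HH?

7F

XOR the ASCII codes of the payload characters:
  'G' = 0x47 → acc = 0x47
  'P' = 0x50 → acc = 0x17
  'V' = 0x56 → acc = 0x41
  'T' = 0x54 → acc = 0x15
  'G' = 0x47 → acc = 0x52
  ',' = 0x2C → acc = 0x7E
  '8' = 0x38 → acc = 0x46
  '3' = 0x33 → acc = 0x75
  '6' = 0x36 → acc = 0x43
  '0' = 0x30 → acc = 0x73
  '7' = 0x37 → acc = 0x44
  ',' = 0x2C → acc = 0x68
  '9' = 0x39 → acc = 0x51
  '.' = 0x2E → acc = 0x7F
Checksum = 0x7F.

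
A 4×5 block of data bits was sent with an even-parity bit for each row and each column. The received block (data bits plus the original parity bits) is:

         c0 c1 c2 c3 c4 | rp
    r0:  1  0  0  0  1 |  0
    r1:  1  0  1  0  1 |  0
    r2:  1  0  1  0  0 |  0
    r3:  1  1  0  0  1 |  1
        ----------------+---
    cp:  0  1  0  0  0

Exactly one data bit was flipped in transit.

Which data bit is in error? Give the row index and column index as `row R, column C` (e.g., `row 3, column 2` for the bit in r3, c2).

Recompute each row's even parity and compare to rp:
  r0: data parity 0, sent rp 0 → ok
  r1: data parity 1, sent rp 0 → mismatch
  r2: data parity 0, sent rp 0 → ok
  r3: data parity 1, sent rp 1 → ok
Recompute each column's even parity and compare to cp:
  c0: data parity 0, sent cp 0 → ok
  c1: data parity 1, sent cp 1 → ok
  c2: data parity 0, sent cp 0 → ok
  c3: data parity 0, sent cp 0 → ok
  c4: data parity 1, sent cp 0 → mismatch
Exactly one row (r1) and one column (c4) fail → the flipped bit is at their intersection.

row 1, column 4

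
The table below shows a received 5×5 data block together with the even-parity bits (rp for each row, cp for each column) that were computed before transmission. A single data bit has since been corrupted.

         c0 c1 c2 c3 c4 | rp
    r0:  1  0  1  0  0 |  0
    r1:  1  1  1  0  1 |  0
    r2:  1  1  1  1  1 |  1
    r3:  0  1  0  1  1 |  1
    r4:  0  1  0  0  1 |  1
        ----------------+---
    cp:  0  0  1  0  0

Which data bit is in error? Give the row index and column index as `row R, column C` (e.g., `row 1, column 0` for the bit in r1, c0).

row 4, column 0

Recompute each row's even parity and compare to rp:
  r0: data parity 0, sent rp 0 → ok
  r1: data parity 0, sent rp 0 → ok
  r2: data parity 1, sent rp 1 → ok
  r3: data parity 1, sent rp 1 → ok
  r4: data parity 0, sent rp 1 → mismatch
Recompute each column's even parity and compare to cp:
  c0: data parity 1, sent cp 0 → mismatch
  c1: data parity 0, sent cp 0 → ok
  c2: data parity 1, sent cp 1 → ok
  c3: data parity 0, sent cp 0 → ok
  c4: data parity 0, sent cp 0 → ok
Exactly one row (r4) and one column (c0) fail → the flipped bit is at their intersection.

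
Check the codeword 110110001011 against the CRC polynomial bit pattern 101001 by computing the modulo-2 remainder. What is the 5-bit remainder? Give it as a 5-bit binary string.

Modulo-2 division of 110110001011 by 101001:
  pos 0: 110110 XOR 101001 = 011111
  pos 1: 111110 XOR 101001 = 010111
  pos 2: 101110 XOR 101001 = 000111
  pos 5: 111101 XOR 101001 = 010100
  pos 6: 101001 XOR 101001 = 000000
Remainder = 00000 (zero — the frame passes the CRC check).

00000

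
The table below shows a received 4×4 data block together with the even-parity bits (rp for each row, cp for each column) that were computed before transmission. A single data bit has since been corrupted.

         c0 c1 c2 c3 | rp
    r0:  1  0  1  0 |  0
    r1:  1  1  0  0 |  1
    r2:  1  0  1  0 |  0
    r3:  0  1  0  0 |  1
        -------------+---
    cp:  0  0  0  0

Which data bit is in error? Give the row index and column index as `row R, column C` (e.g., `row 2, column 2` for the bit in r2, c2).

Recompute each row's even parity and compare to rp:
  r0: data parity 0, sent rp 0 → ok
  r1: data parity 0, sent rp 1 → mismatch
  r2: data parity 0, sent rp 0 → ok
  r3: data parity 1, sent rp 1 → ok
Recompute each column's even parity and compare to cp:
  c0: data parity 1, sent cp 0 → mismatch
  c1: data parity 0, sent cp 0 → ok
  c2: data parity 0, sent cp 0 → ok
  c3: data parity 0, sent cp 0 → ok
Exactly one row (r1) and one column (c0) fail → the flipped bit is at their intersection.

row 1, column 0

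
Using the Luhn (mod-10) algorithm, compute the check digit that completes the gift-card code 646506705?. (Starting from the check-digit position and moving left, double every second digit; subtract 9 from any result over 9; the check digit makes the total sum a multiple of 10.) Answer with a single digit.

3

Partial digits right→left: 5 0 7 6 0 5 6 4 6
Double every second digit counting from the check-digit position (so the 1st, 3rd, 5th, ... of the partial from the right).
  doubled (with −9 where >9): 1 5 0 3 3 → sum 12
  kept as-is: 0 6 5 4 → sum 15
Total = 12 + 15 = 27.
Check digit = (10 − (27 mod 10)) mod 10 = 3.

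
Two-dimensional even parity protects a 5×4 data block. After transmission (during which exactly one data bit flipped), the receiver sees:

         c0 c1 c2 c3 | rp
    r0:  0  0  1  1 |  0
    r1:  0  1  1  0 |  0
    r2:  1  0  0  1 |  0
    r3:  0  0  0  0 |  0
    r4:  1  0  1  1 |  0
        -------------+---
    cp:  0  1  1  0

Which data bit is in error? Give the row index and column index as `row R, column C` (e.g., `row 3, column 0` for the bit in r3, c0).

Recompute each row's even parity and compare to rp:
  r0: data parity 0, sent rp 0 → ok
  r1: data parity 0, sent rp 0 → ok
  r2: data parity 0, sent rp 0 → ok
  r3: data parity 0, sent rp 0 → ok
  r4: data parity 1, sent rp 0 → mismatch
Recompute each column's even parity and compare to cp:
  c0: data parity 0, sent cp 0 → ok
  c1: data parity 1, sent cp 1 → ok
  c2: data parity 1, sent cp 1 → ok
  c3: data parity 1, sent cp 0 → mismatch
Exactly one row (r4) and one column (c3) fail → the flipped bit is at their intersection.

row 4, column 3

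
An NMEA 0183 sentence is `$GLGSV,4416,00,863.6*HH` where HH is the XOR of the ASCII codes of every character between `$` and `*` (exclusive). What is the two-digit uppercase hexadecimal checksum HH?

XOR the ASCII codes of the payload characters:
  'G' = 0x47 → acc = 0x47
  'L' = 0x4C → acc = 0x0B
  'G' = 0x47 → acc = 0x4C
  'S' = 0x53 → acc = 0x1F
  'V' = 0x56 → acc = 0x49
  ',' = 0x2C → acc = 0x65
  '4' = 0x34 → acc = 0x51
  '4' = 0x34 → acc = 0x65
  '1' = 0x31 → acc = 0x54
  '6' = 0x36 → acc = 0x62
  ',' = 0x2C → acc = 0x4E
  '0' = 0x30 → acc = 0x7E
  '0' = 0x30 → acc = 0x4E
  ',' = 0x2C → acc = 0x62
  '8' = 0x38 → acc = 0x5A
  '6' = 0x36 → acc = 0x6C
  '3' = 0x33 → acc = 0x5F
  '.' = 0x2E → acc = 0x71
  '6' = 0x36 → acc = 0x47
Checksum = 0x47.

47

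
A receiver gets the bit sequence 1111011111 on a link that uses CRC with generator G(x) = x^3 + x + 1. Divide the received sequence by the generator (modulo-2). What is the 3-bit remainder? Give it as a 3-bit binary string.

000

Modulo-2 division of 1111011111 by 1011:
  pos 0: 1111 XOR 1011 = 0100
  pos 1: 1000 XOR 1011 = 0011
  pos 3: 1111 XOR 1011 = 0100
  pos 4: 1001 XOR 1011 = 0010
  pos 6: 1011 XOR 1011 = 0000
Remainder = 000 (zero — the frame passes the CRC check).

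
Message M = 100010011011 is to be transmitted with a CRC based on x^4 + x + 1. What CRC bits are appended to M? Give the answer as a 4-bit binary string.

Append 4 zeros: 1000100110110000. Divide by 10011 (XOR where the leading bit is 1):
  pos 0: 10001 XOR 10011 = 00010
  pos 3: 10001 XOR 10011 = 00010
  pos 6: 10101 XOR 10011 = 00110
  pos 8: 11010 XOR 10011 = 01001
  pos 9: 10010 XOR 10011 = 00001
Remainder (last 4 bits) = 0100. This is the CRC / FCS.

0100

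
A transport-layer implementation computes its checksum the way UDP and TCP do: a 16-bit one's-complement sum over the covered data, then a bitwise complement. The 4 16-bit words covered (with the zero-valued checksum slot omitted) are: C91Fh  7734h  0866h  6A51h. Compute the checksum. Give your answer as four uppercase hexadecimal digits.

One's-complement addition (fold any carry out of bit 15 back into bit 0):
  0xC91F + 0x7734 = 0x14053 → wrap carry → 0x4054
  0x4054 + 0x0866 = 0x048BA
  0x48BA + 0x6A51 = 0x0B30B
One's-complement sum = 0xB30B.
Checksum = ~0xB30B & 0xFFFF = 0x4CF4.

4CF4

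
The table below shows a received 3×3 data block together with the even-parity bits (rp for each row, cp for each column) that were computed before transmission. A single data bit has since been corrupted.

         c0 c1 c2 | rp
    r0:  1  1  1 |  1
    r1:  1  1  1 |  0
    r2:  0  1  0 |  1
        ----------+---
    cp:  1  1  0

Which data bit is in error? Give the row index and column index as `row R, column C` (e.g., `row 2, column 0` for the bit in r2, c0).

row 1, column 0

Recompute each row's even parity and compare to rp:
  r0: data parity 1, sent rp 1 → ok
  r1: data parity 1, sent rp 0 → mismatch
  r2: data parity 1, sent rp 1 → ok
Recompute each column's even parity and compare to cp:
  c0: data parity 0, sent cp 1 → mismatch
  c1: data parity 1, sent cp 1 → ok
  c2: data parity 0, sent cp 0 → ok
Exactly one row (r1) and one column (c0) fail → the flipped bit is at their intersection.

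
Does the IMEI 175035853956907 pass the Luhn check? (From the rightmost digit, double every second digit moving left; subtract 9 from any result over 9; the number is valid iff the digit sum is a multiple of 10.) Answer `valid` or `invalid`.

From the right, keep odd positions and double even positions (subtract 9 from any doubled value over 9):
  doubled (positions 2,4,...): 0 3 9 1 1 0 5 → sum 19
  kept (positions 1,3,...): 7 9 5 3 8 3 5 1 → sum 41
Total = 60.
60 mod 10 = 0, so the number is valid.

valid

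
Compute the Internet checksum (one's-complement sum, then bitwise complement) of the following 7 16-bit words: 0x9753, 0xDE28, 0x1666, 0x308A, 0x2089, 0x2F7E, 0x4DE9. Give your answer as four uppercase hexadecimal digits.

One's-complement addition (fold any carry out of bit 15 back into bit 0):
  0x9753 + 0xDE28 = 0x1757B → wrap carry → 0x757C
  0x757C + 0x1666 = 0x08BE2
  0x8BE2 + 0x308A = 0x0BC6C
  0xBC6C + 0x2089 = 0x0DCF5
  0xDCF5 + 0x2F7E = 0x10C73 → wrap carry → 0x0C74
  0x0C74 + 0x4DE9 = 0x05A5D
One's-complement sum = 0x5A5D.
Checksum = ~0x5A5D & 0xFFFF = 0xA5A2.

A5A2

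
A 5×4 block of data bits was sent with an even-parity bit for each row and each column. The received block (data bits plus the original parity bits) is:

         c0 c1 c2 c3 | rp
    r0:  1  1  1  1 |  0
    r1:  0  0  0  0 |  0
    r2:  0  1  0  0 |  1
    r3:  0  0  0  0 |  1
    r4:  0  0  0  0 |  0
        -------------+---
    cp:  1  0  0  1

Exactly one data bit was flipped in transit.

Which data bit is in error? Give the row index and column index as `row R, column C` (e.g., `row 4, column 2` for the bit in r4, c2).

row 3, column 2

Recompute each row's even parity and compare to rp:
  r0: data parity 0, sent rp 0 → ok
  r1: data parity 0, sent rp 0 → ok
  r2: data parity 1, sent rp 1 → ok
  r3: data parity 0, sent rp 1 → mismatch
  r4: data parity 0, sent rp 0 → ok
Recompute each column's even parity and compare to cp:
  c0: data parity 1, sent cp 1 → ok
  c1: data parity 0, sent cp 0 → ok
  c2: data parity 1, sent cp 0 → mismatch
  c3: data parity 1, sent cp 1 → ok
Exactly one row (r3) and one column (c2) fail → the flipped bit is at their intersection.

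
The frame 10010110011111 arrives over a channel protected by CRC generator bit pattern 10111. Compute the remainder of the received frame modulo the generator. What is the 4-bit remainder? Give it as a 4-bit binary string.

1000

Modulo-2 division of 10010110011111 by 10111:
  pos 0: 10010 XOR 10111 = 00101
  pos 2: 10111 XOR 10111 = 00000
  pos 9: 11111 XOR 10111 = 01000
Remainder = 1000 (nonzero — an error is detected).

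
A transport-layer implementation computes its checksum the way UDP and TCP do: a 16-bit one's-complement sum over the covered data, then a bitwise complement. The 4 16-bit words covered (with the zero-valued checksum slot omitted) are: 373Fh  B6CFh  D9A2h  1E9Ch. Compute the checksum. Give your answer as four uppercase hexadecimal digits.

One's-complement addition (fold any carry out of bit 15 back into bit 0):
  0x373F + 0xB6CF = 0x0EE0E
  0xEE0E + 0xD9A2 = 0x1C7B0 → wrap carry → 0xC7B1
  0xC7B1 + 0x1E9C = 0x0E64D
One's-complement sum = 0xE64D.
Checksum = ~0xE64D & 0xFFFF = 0x19B2.

19B2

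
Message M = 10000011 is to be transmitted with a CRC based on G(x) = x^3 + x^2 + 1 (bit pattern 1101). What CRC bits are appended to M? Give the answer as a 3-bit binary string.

111

Append 3 zeros: 10000011000. Divide by 1101 (XOR where the leading bit is 1):
  pos 0: 1000 XOR 1101 = 0101
  pos 1: 1010 XOR 1101 = 0111
  pos 2: 1110 XOR 1101 = 0011
  pos 4: 1111 XOR 1101 = 0010
  pos 6: 1000 XOR 1101 = 0101
  pos 7: 1010 XOR 1101 = 0111
Remainder (last 3 bits) = 111. This is the CRC / FCS.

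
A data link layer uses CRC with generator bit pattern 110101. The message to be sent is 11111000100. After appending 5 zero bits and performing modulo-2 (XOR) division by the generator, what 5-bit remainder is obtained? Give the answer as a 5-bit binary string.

Append 5 zeros: 1111100010000000. Divide by 110101 (XOR where the leading bit is 1):
  pos 0: 111110 XOR 110101 = 001011
  pos 2: 101100 XOR 110101 = 011001
  pos 3: 110011 XOR 110101 = 000110
  pos 6: 110000 XOR 110101 = 000101
  pos 9: 101000 XOR 110101 = 011101
  pos 10: 111010 XOR 110101 = 001111
Remainder (last 5 bits) = 01111. This is the CRC / FCS.

01111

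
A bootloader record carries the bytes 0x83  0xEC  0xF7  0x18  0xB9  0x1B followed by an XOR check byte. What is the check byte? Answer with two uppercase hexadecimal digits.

22

XOR the bytes together:
  start with 0x83
  0x83 ⊕ 0xEC = 0x6F
  0x6F ⊕ 0xF7 = 0x98
  0x98 ⊕ 0x18 = 0x80
  0x80 ⊕ 0xB9 = 0x39
  0x39 ⊕ 0x1B = 0x22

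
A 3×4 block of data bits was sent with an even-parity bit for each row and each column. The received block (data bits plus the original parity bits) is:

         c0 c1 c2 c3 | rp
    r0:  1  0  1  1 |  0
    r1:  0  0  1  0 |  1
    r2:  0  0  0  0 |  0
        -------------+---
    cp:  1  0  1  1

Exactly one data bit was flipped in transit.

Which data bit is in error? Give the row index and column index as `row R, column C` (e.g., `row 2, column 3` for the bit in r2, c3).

row 0, column 2

Recompute each row's even parity and compare to rp:
  r0: data parity 1, sent rp 0 → mismatch
  r1: data parity 1, sent rp 1 → ok
  r2: data parity 0, sent rp 0 → ok
Recompute each column's even parity and compare to cp:
  c0: data parity 1, sent cp 1 → ok
  c1: data parity 0, sent cp 0 → ok
  c2: data parity 0, sent cp 1 → mismatch
  c3: data parity 1, sent cp 1 → ok
Exactly one row (r0) and one column (c2) fail → the flipped bit is at their intersection.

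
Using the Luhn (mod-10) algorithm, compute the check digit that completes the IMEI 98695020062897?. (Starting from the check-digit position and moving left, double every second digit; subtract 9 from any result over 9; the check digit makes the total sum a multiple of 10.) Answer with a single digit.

6

Partial digits right→left: 7 9 8 2 6 0 0 2 0 5 9 6 8 9
Double every second digit counting from the check-digit position (so the 1st, 3rd, 5th, ... of the partial from the right).
  doubled (with −9 where >9): 5 7 3 0 0 9 7 → sum 31
  kept as-is: 9 2 0 2 5 6 9 → sum 33
Total = 31 + 33 = 64.
Check digit = (10 − (64 mod 10)) mod 10 = 6.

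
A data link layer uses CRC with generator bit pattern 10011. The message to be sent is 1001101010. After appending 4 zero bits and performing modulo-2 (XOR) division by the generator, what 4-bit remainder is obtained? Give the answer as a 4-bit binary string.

1101

Append 4 zeros: 10011010100000. Divide by 10011 (XOR where the leading bit is 1):
  pos 0: 10011 XOR 10011 = 00000
  pos 6: 10100 XOR 10011 = 00111
  pos 8: 11100 XOR 10011 = 01111
  pos 9: 11110 XOR 10011 = 01101
Remainder (last 4 bits) = 1101. This is the CRC / FCS.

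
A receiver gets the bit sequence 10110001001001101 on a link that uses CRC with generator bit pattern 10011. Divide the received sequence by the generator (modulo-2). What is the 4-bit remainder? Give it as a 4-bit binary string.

1101

Modulo-2 division of 10110001001001101 by 10011:
  pos 0: 10110 XOR 10011 = 00101
  pos 2: 10100 XOR 10011 = 00111
  pos 4: 11110 XOR 10011 = 01101
  pos 5: 11010 XOR 10011 = 01001
  pos 6: 10011 XOR 10011 = 00000
Remainder = 1101 (nonzero — an error is detected).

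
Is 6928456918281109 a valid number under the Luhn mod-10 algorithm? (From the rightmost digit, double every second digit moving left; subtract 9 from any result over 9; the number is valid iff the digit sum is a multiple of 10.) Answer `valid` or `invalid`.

From the right, keep odd positions and double even positions (subtract 9 from any doubled value over 9):
  doubled (positions 2,4,...): 0 2 4 2 3 8 4 3 → sum 26
  kept (positions 1,3,...): 9 1 8 8 9 5 8 9 → sum 57
Total = 83.
83 mod 10 = 3, so the number is invalid.

invalid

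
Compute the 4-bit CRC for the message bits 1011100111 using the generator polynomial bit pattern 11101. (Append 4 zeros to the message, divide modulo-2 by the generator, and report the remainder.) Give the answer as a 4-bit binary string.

1011

Append 4 zeros: 10111001110000. Divide by 11101 (XOR where the leading bit is 1):
  pos 0: 10111 XOR 11101 = 01010
  pos 1: 10100 XOR 11101 = 01001
  pos 2: 10010 XOR 11101 = 01111
  pos 3: 11111 XOR 11101 = 00010
  pos 6: 10110 XOR 11101 = 01011
  pos 7: 10110 XOR 11101 = 01011
  pos 8: 10110 XOR 11101 = 01011
  pos 9: 10110 XOR 11101 = 01011
Remainder (last 4 bits) = 1011. This is the CRC / FCS.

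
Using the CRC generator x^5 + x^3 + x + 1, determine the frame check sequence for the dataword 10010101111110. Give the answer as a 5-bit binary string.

01011

Append 5 zeros: 1001010111111000000. Divide by 101011 (XOR where the leading bit is 1):
  pos 0: 100101 XOR 101011 = 001110
  pos 2: 111001 XOR 101011 = 010010
  pos 3: 100101 XOR 101011 = 001110
  pos 5: 111011 XOR 101011 = 010000
  pos 6: 100001 XOR 101011 = 001010
  pos 8: 101010 XOR 101011 = 000001
  pos 13: 100000 XOR 101011 = 001011
Remainder (last 5 bits) = 01011. This is the CRC / FCS.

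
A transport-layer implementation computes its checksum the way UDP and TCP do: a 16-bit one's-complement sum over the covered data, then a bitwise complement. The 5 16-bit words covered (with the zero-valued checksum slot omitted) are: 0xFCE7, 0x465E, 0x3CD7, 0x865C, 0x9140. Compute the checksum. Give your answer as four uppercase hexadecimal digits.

One's-complement addition (fold any carry out of bit 15 back into bit 0):
  0xFCE7 + 0x465E = 0x14345 → wrap carry → 0x4346
  0x4346 + 0x3CD7 = 0x0801D
  0x801D + 0x865C = 0x10679 → wrap carry → 0x067A
  0x067A + 0x9140 = 0x097BA
One's-complement sum = 0x97BA.
Checksum = ~0x97BA & 0xFFFF = 0x6845.

6845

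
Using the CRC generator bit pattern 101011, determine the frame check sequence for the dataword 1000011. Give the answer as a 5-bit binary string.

10000

Append 5 zeros: 100001100000. Divide by 101011 (XOR where the leading bit is 1):
  pos 0: 100001 XOR 101011 = 001010
  pos 2: 101010 XOR 101011 = 000001
Remainder (last 5 bits) = 10000. This is the CRC / FCS.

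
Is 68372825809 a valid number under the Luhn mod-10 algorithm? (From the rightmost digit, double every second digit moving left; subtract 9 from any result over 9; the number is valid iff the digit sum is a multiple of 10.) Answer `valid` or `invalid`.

From the right, keep odd positions and double even positions (subtract 9 from any doubled value over 9):
  doubled (positions 2,4,...): 0 1 7 5 7 → sum 20
  kept (positions 1,3,...): 9 8 2 2 3 6 → sum 30
Total = 50.
50 mod 10 = 0, so the number is valid.

valid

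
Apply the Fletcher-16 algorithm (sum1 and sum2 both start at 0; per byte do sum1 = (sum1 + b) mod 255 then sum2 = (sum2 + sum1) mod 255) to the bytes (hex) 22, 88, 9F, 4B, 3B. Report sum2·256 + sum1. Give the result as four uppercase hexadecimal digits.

Running sums (mod 255):
  after byte 0 (22): sum1=34, sum2=34
  after byte 1 (88): sum1=170, sum2=204
  after byte 2 (9F): sum1=74, sum2=23
  after byte 3 (4B): sum1=149, sum2=172
  after byte 4 (3B): sum1=208, sum2=125
Checksum = sum2·256 + sum1 = 125·256 + 208 = 32208 = 0x7DD0.

7DD0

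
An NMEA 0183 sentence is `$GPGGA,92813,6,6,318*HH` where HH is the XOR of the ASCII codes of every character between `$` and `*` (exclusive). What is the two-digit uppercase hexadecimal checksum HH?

XOR the ASCII codes of the payload characters:
  'G' = 0x47 → acc = 0x47
  'P' = 0x50 → acc = 0x17
  'G' = 0x47 → acc = 0x50
  'G' = 0x47 → acc = 0x17
  'A' = 0x41 → acc = 0x56
  ',' = 0x2C → acc = 0x7A
  '9' = 0x39 → acc = 0x43
  '2' = 0x32 → acc = 0x71
  '8' = 0x38 → acc = 0x49
  '1' = 0x31 → acc = 0x78
  '3' = 0x33 → acc = 0x4B
  ',' = 0x2C → acc = 0x67
  '6' = 0x36 → acc = 0x51
  ',' = 0x2C → acc = 0x7D
  '6' = 0x36 → acc = 0x4B
  ',' = 0x2C → acc = 0x67
  '3' = 0x33 → acc = 0x54
  '1' = 0x31 → acc = 0x65
  '8' = 0x38 → acc = 0x5D
Checksum = 0x5D.

5D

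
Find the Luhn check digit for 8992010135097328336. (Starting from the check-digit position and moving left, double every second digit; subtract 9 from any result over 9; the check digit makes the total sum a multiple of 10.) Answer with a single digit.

Partial digits right→left: 6 3 3 8 2 3 7 9 0 5 3 1 0 1 0 2 9 9 8
Double every second digit counting from the check-digit position (so the 1st, 3rd, 5th, ... of the partial from the right).
  doubled (with −9 where >9): 3 6 4 5 0 6 0 0 9 7 → sum 40
  kept as-is: 3 8 3 9 5 1 1 2 9 → sum 41
Total = 40 + 41 = 81.
Check digit = (10 − (81 mod 10)) mod 10 = 9.

9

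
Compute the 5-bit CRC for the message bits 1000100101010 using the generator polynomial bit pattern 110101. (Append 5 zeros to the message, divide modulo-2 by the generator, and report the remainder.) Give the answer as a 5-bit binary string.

00111

Append 5 zeros: 100010010101000000. Divide by 110101 (XOR where the leading bit is 1):
  pos 0: 100010 XOR 110101 = 010111
  pos 1: 101110 XOR 110101 = 011011
  pos 2: 110111 XOR 110101 = 000010
  pos 6: 100101 XOR 110101 = 010000
  pos 7: 100000 XOR 110101 = 010101
  pos 8: 101010 XOR 110101 = 011111
  pos 9: 111110 XOR 110101 = 001011
  pos 11: 101100 XOR 110101 = 011001
  pos 12: 110010 XOR 110101 = 000111
Remainder (last 5 bits) = 00111. This is the CRC / FCS.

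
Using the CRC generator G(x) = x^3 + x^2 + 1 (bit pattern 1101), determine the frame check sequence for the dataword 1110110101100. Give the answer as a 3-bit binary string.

000

Append 3 zeros: 1110110101100000. Divide by 1101 (XOR where the leading bit is 1):
  pos 0: 1110 XOR 1101 = 0011
  pos 2: 1111 XOR 1101 = 0010
  pos 4: 1001 XOR 1101 = 0100
  pos 5: 1000 XOR 1101 = 0101
  pos 6: 1011 XOR 1101 = 0110
  pos 7: 1101 XOR 1101 = 0000
Remainder (last 3 bits) = 000. This is the CRC / FCS.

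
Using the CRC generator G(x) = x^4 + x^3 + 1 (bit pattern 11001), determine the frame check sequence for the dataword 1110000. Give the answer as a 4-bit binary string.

0001

Append 4 zeros: 11100000000. Divide by 11001 (XOR where the leading bit is 1):
  pos 0: 11100 XOR 11001 = 00101
  pos 2: 10100 XOR 11001 = 01101
  pos 3: 11010 XOR 11001 = 00011
  pos 6: 11000 XOR 11001 = 00001
Remainder (last 4 bits) = 0001. This is the CRC / FCS.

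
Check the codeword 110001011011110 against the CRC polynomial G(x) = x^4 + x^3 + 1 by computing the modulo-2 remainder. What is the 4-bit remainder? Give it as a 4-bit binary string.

0000

Modulo-2 division of 110001011011110 by 11001:
  pos 0: 11000 XOR 11001 = 00001
  pos 4: 11011 XOR 11001 = 00010
  pos 7: 10011 XOR 11001 = 01010
  pos 8: 10101 XOR 11001 = 01100
  pos 9: 11001 XOR 11001 = 00000
Remainder = 0000 (zero — the frame passes the CRC check).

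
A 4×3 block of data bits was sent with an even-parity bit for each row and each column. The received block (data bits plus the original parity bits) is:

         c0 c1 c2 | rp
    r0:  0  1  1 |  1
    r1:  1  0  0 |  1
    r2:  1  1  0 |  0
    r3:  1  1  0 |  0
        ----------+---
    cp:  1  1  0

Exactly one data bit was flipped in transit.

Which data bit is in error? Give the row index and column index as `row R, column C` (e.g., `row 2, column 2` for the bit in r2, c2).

Recompute each row's even parity and compare to rp:
  r0: data parity 0, sent rp 1 → mismatch
  r1: data parity 1, sent rp 1 → ok
  r2: data parity 0, sent rp 0 → ok
  r3: data parity 0, sent rp 0 → ok
Recompute each column's even parity and compare to cp:
  c0: data parity 1, sent cp 1 → ok
  c1: data parity 1, sent cp 1 → ok
  c2: data parity 1, sent cp 0 → mismatch
Exactly one row (r0) and one column (c2) fail → the flipped bit is at their intersection.

row 0, column 2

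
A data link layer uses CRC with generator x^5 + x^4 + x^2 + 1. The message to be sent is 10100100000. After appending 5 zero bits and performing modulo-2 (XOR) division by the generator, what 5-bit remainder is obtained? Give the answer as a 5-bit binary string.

Append 5 zeros: 1010010000000000. Divide by 110101 (XOR where the leading bit is 1):
  pos 0: 101001 XOR 110101 = 011100
  pos 1: 111000 XOR 110101 = 001101
  pos 3: 110100 XOR 110101 = 000001
  pos 8: 100000 XOR 110101 = 010101
  pos 9: 101010 XOR 110101 = 011111
  pos 10: 111110 XOR 110101 = 001011
Remainder (last 5 bits) = 01011. This is the CRC / FCS.

01011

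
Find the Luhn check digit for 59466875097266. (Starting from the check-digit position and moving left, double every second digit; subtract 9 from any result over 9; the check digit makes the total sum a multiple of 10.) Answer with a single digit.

9

Partial digits right→left: 6 6 2 7 9 0 5 7 8 6 6 4 9 5
Double every second digit counting from the check-digit position (so the 1st, 3rd, 5th, ... of the partial from the right).
  doubled (with −9 where >9): 3 4 9 1 7 3 9 → sum 36
  kept as-is: 6 7 0 7 6 4 5 → sum 35
Total = 36 + 35 = 71.
Check digit = (10 − (71 mod 10)) mod 10 = 9.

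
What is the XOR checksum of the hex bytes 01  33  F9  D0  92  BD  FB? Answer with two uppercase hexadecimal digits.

CF

XOR the bytes together:
  start with 0x01
  0x01 ⊕ 0x33 = 0x32
  0x32 ⊕ 0xF9 = 0xCB
  0xCB ⊕ 0xD0 = 0x1B
  0x1B ⊕ 0x92 = 0x89
  0x89 ⊕ 0xBD = 0x34
  0x34 ⊕ 0xFB = 0xCF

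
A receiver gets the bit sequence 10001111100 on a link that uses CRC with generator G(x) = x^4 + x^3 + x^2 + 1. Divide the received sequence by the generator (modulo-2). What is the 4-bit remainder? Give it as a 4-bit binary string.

Modulo-2 division of 10001111100 by 11101:
  pos 0: 10001 XOR 11101 = 01100
  pos 1: 11001 XOR 11101 = 00100
  pos 3: 10011 XOR 11101 = 01110
  pos 4: 11101 XOR 11101 = 00000
Remainder = 0000 (zero — the frame passes the CRC check).

0000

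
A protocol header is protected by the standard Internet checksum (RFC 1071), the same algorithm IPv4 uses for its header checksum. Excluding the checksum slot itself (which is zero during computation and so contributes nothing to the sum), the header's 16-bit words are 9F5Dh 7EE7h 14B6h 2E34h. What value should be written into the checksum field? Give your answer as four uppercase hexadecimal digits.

9ED0

One's-complement addition (fold any carry out of bit 15 back into bit 0):
  0x9F5D + 0x7EE7 = 0x11E44 → wrap carry → 0x1E45
  0x1E45 + 0x14B6 = 0x032FB
  0x32FB + 0x2E34 = 0x0612F
One's-complement sum = 0x612F.
Checksum = ~0x612F & 0xFFFF = 0x9ED0.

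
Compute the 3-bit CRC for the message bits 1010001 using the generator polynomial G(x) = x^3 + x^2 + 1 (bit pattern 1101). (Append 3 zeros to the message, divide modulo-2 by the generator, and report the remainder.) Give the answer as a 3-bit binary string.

000

Append 3 zeros: 1010001000. Divide by 1101 (XOR where the leading bit is 1):
  pos 0: 1010 XOR 1101 = 0111
  pos 1: 1110 XOR 1101 = 0011
  pos 3: 1101 XOR 1101 = 0000
Remainder (last 3 bits) = 000. This is the CRC / FCS.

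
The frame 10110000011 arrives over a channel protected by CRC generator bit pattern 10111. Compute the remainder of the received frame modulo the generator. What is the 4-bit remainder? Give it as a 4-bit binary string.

1000

Modulo-2 division of 10110000011 by 10111:
  pos 0: 10110 XOR 10111 = 00001
  pos 4: 10000 XOR 10111 = 00111
  pos 6: 11111 XOR 10111 = 01000
Remainder = 1000 (nonzero — an error is detected).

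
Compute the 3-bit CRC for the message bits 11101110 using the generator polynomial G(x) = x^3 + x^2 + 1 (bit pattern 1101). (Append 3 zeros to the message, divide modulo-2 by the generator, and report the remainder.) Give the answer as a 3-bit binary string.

001

Append 3 zeros: 11101110000. Divide by 1101 (XOR where the leading bit is 1):
  pos 0: 1110 XOR 1101 = 0011
  pos 2: 1111 XOR 1101 = 0010
  pos 4: 1010 XOR 1101 = 0111
  pos 5: 1110 XOR 1101 = 0011
  pos 7: 1100 XOR 1101 = 0001
Remainder (last 3 bits) = 001. This is the CRC / FCS.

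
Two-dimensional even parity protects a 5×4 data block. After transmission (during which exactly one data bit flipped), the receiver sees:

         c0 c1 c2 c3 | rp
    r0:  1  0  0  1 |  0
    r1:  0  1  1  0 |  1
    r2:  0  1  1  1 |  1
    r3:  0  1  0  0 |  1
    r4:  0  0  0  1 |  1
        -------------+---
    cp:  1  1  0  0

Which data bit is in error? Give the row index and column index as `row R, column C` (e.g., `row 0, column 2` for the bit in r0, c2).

Recompute each row's even parity and compare to rp:
  r0: data parity 0, sent rp 0 → ok
  r1: data parity 0, sent rp 1 → mismatch
  r2: data parity 1, sent rp 1 → ok
  r3: data parity 1, sent rp 1 → ok
  r4: data parity 1, sent rp 1 → ok
Recompute each column's even parity and compare to cp:
  c0: data parity 1, sent cp 1 → ok
  c1: data parity 1, sent cp 1 → ok
  c2: data parity 0, sent cp 0 → ok
  c3: data parity 1, sent cp 0 → mismatch
Exactly one row (r1) and one column (c3) fail → the flipped bit is at their intersection.

row 1, column 3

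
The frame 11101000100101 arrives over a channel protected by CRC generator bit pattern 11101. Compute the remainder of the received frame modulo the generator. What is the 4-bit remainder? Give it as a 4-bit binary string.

0010

Modulo-2 division of 11101000100101 by 11101:
  pos 0: 11101 XOR 11101 = 00000
  pos 8: 10010 XOR 11101 = 01111
  pos 9: 11111 XOR 11101 = 00010
Remainder = 0010 (nonzero — an error is detected).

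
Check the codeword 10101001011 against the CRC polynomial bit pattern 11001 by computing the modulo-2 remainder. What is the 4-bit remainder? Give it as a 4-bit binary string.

0000

Modulo-2 division of 10101001011 by 11001:
  pos 0: 10101 XOR 11001 = 01100
  pos 1: 11000 XOR 11001 = 00001
  pos 5: 10101 XOR 11001 = 01100
  pos 6: 11001 XOR 11001 = 00000
Remainder = 0000 (zero — the frame passes the CRC check).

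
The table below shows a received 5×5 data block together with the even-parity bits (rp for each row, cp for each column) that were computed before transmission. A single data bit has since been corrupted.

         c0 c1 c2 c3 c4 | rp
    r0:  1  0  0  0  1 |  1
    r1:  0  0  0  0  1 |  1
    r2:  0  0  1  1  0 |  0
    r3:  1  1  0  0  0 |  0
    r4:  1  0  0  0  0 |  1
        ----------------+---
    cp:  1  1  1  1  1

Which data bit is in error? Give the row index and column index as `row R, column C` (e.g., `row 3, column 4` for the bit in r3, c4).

row 0, column 4

Recompute each row's even parity and compare to rp:
  r0: data parity 0, sent rp 1 → mismatch
  r1: data parity 1, sent rp 1 → ok
  r2: data parity 0, sent rp 0 → ok
  r3: data parity 0, sent rp 0 → ok
  r4: data parity 1, sent rp 1 → ok
Recompute each column's even parity and compare to cp:
  c0: data parity 1, sent cp 1 → ok
  c1: data parity 1, sent cp 1 → ok
  c2: data parity 1, sent cp 1 → ok
  c3: data parity 1, sent cp 1 → ok
  c4: data parity 0, sent cp 1 → mismatch
Exactly one row (r0) and one column (c4) fail → the flipped bit is at their intersection.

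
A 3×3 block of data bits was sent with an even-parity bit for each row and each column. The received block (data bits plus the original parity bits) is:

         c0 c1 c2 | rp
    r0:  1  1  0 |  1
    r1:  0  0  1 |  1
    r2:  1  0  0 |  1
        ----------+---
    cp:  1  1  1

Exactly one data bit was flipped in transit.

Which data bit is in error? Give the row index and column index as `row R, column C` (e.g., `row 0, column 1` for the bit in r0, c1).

Recompute each row's even parity and compare to rp:
  r0: data parity 0, sent rp 1 → mismatch
  r1: data parity 1, sent rp 1 → ok
  r2: data parity 1, sent rp 1 → ok
Recompute each column's even parity and compare to cp:
  c0: data parity 0, sent cp 1 → mismatch
  c1: data parity 1, sent cp 1 → ok
  c2: data parity 1, sent cp 1 → ok
Exactly one row (r0) and one column (c0) fail → the flipped bit is at their intersection.

row 0, column 0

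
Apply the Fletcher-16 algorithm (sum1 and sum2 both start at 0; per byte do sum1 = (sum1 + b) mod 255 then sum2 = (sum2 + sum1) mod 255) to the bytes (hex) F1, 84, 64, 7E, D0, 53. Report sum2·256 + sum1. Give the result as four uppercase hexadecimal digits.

447D

Running sums (mod 255):
  after byte 0 (F1): sum1=241, sum2=241
  after byte 1 (84): sum1=118, sum2=104
  after byte 2 (64): sum1=218, sum2=67
  after byte 3 (7E): sum1=89, sum2=156
  after byte 4 (D0): sum1=42, sum2=198
  after byte 5 (53): sum1=125, sum2=68
Checksum = sum2·256 + sum1 = 68·256 + 125 = 17533 = 0x447D.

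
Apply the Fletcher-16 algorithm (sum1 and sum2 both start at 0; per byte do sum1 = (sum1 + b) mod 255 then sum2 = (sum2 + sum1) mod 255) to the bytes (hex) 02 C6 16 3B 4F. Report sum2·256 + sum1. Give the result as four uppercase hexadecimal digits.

2D69

Running sums (mod 255):
  after byte 0 (02): sum1=2, sum2=2
  after byte 1 (C6): sum1=200, sum2=202
  after byte 2 (16): sum1=222, sum2=169
  after byte 3 (3B): sum1=26, sum2=195
  after byte 4 (4F): sum1=105, sum2=45
Checksum = sum2·256 + sum1 = 45·256 + 105 = 11625 = 0x2D69.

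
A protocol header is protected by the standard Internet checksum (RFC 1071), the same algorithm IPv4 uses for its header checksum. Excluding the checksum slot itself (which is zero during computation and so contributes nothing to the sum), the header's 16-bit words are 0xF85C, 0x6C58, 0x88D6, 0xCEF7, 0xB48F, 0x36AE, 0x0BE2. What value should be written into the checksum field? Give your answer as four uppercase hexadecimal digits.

4C5C

One's-complement addition (fold any carry out of bit 15 back into bit 0):
  0xF85C + 0x6C58 = 0x164B4 → wrap carry → 0x64B5
  0x64B5 + 0x88D6 = 0x0ED8B
  0xED8B + 0xCEF7 = 0x1BC82 → wrap carry → 0xBC83
  0xBC83 + 0xB48F = 0x17112 → wrap carry → 0x7113
  0x7113 + 0x36AE = 0x0A7C1
  0xA7C1 + 0x0BE2 = 0x0B3A3
One's-complement sum = 0xB3A3.
Checksum = ~0xB3A3 & 0xFFFF = 0x4C5C.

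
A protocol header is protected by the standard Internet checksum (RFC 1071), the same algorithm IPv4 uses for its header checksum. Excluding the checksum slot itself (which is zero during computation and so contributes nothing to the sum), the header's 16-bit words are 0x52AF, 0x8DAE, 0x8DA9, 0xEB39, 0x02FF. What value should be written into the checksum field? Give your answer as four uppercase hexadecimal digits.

One's-complement addition (fold any carry out of bit 15 back into bit 0):
  0x52AF + 0x8DAE = 0x0E05D
  0xE05D + 0x8DA9 = 0x16E06 → wrap carry → 0x6E07
  0x6E07 + 0xEB39 = 0x15940 → wrap carry → 0x5941
  0x5941 + 0x02FF = 0x05C40
One's-complement sum = 0x5C40.
Checksum = ~0x5C40 & 0xFFFF = 0xA3BF.

A3BF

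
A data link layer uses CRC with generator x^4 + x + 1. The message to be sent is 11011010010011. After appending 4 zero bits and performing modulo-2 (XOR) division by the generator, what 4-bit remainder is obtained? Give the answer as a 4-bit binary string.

Append 4 zeros: 110110100100110000. Divide by 10011 (XOR where the leading bit is 1):
  pos 0: 11011 XOR 10011 = 01000
  pos 1: 10000 XOR 10011 = 00011
  pos 4: 11100 XOR 10011 = 01111
  pos 5: 11111 XOR 10011 = 01100
  pos 6: 11000 XOR 10011 = 01011
  pos 7: 10110 XOR 10011 = 00101
  pos 9: 10111 XOR 10011 = 00100
  pos 11: 10000 XOR 10011 = 00011
Remainder (last 4 bits) = 1100. This is the CRC / FCS.

1100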